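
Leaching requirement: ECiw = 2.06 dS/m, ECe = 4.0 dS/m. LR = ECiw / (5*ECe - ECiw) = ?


LR = ECiw / (5*ECe - ECiw)
LR = 2.06 / (5*4.0 - 2.06)
LR = 2.06 / 17.9400

0.1148


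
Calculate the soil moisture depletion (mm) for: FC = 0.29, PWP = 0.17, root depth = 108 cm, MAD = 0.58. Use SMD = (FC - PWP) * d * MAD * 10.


SMD = (FC - PWP) * d * MAD * 10
SMD = (0.29 - 0.17) * 108 * 0.58 * 10
SMD = 0.1200 * 108 * 0.58 * 10

75.1680 mm


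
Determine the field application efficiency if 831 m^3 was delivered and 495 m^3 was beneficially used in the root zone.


Ea = V_root / V_field * 100 = 495 / 831 * 100 = 59.5668%

59.5668 %


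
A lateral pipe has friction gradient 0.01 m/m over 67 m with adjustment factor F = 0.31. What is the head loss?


hf = J * L * F = 0.01 * 67 * 0.31 = 0.2077 m

0.2077 m


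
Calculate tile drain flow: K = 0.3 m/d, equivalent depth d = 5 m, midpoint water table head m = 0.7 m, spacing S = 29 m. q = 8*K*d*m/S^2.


q = 8*K*d*m/S^2
q = 8*0.3*5*0.7/29^2
q = 8.4000 / 841

0.0100 m/d


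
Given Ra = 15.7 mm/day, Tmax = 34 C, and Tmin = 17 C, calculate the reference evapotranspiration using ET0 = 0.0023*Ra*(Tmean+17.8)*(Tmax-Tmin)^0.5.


Tmean = (Tmax + Tmin)/2 = (34 + 17)/2 = 25.5
ET0 = 0.0023 * 15.7 * (25.5 + 17.8) * sqrt(34 - 17)
ET0 = 0.0023 * 15.7 * 43.3 * 4.123106

6.4467 mm/day


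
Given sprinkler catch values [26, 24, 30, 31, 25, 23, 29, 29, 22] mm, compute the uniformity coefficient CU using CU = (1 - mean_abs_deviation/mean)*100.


mean = 26.555556 mm
MAD = 2.839506 mm
CU = (1 - 2.839506/26.555556)*100

89.3073 %


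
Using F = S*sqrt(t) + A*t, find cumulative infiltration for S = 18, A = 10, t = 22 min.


F = S*sqrt(t) + A*t
F = 18*sqrt(22) + 10*22
F = 18*4.690416 + 220

304.4275 mm


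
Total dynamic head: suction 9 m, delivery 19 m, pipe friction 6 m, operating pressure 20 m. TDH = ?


TDH = Hs + Hd + hf + Hp = 9 + 19 + 6 + 20 = 54

54 m


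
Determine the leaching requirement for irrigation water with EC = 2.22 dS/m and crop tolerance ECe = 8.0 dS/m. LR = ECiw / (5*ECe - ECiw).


LR = ECiw / (5*ECe - ECiw)
LR = 2.22 / (5*8.0 - 2.22)
LR = 2.22 / 37.7800

0.0588


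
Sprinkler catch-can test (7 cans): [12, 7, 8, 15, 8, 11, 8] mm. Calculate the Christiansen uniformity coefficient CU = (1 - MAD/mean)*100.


mean = 9.857143 mm
MAD = 2.408163 mm
CU = (1 - 2.408163/9.857143)*100

75.5694 %


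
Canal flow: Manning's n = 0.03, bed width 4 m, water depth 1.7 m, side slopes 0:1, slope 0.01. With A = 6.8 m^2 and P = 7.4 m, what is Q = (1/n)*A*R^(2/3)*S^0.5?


R = A/P = 6.8/7.4 = 0.918919
Q = (1/0.03) * 6.8 * 0.918919^(2/3) * 0.01^0.5

21.4243 m^3/s


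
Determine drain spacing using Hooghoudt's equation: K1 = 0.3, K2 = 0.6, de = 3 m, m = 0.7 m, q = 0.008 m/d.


S^2 = 8*K2*de*m/q + 4*K1*m^2/q
S^2 = 8*0.6*3*0.7/0.008 + 4*0.3*0.7^2/0.008
S = sqrt(1333.5000)

36.5171 m


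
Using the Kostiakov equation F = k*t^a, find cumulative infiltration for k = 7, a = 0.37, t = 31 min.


F = k * t^a = 7 * 31^0.37
F = 7 * 3.562902

24.9403 mm


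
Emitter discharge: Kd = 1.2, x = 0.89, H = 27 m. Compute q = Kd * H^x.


q = Kd * H^x = 1.2 * 27^0.89 = 1.2 * 18.789436

22.5473 L/h


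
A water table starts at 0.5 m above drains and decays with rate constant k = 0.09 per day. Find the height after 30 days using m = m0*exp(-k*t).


m = m0 * exp(-k*t)
m = 0.5 * exp(-0.09 * 30)
m = 0.5 * exp(-2.7000)

0.0336 m


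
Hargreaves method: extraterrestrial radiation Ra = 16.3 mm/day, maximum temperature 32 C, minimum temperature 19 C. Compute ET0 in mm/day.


Tmean = (Tmax + Tmin)/2 = (32 + 19)/2 = 25.5
ET0 = 0.0023 * 16.3 * (25.5 + 17.8) * sqrt(32 - 19)
ET0 = 0.0023 * 16.3 * 43.3 * 3.605551

5.8530 mm/day


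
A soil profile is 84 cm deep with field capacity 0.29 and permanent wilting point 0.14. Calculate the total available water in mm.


AWC = (FC - PWP) * d * 10
AWC = (0.29 - 0.14) * 84 * 10
AWC = 0.1500 * 84 * 10

126.0000 mm


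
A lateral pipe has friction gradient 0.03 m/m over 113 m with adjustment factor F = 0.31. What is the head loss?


hf = J * L * F = 0.03 * 113 * 0.31 = 1.0509 m

1.0509 m


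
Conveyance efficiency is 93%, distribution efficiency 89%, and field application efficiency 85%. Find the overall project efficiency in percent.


Ec = 0.93, Eb = 0.89, Ea = 0.85
E = 0.93 * 0.89 * 0.85 * 100 = 70.3545%

70.3545 %


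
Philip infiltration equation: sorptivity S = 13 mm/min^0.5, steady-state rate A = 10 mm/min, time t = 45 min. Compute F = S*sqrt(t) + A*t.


F = S*sqrt(t) + A*t
F = 13*sqrt(45) + 10*45
F = 13*6.708204 + 450

537.2067 mm


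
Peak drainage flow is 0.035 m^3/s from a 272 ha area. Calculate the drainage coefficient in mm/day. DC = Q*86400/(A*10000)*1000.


DC = Q * 86400 / (A * 10000) * 1000
DC = 0.035 * 86400 / (272 * 10000) * 1000
DC = 3024000.0000 / 2720000

1.1118 mm/day


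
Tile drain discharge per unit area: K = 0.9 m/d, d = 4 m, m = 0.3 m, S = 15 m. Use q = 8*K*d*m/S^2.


q = 8*K*d*m/S^2
q = 8*0.9*4*0.3/15^2
q = 8.6400 / 225

0.0384 m/d


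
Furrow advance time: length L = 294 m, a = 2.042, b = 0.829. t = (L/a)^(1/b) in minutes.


t = (L/a)^(1/b)
t = (294/2.042)^(1/0.829)
t = 143.976494^(1/0.829)

401.3175 min


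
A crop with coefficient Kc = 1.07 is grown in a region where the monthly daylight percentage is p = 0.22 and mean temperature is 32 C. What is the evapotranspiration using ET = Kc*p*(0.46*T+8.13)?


ET = Kc * p * (0.46*T + 8.13)
ET = 1.07 * 0.22 * (0.46*32 + 8.13)
ET = 1.07 * 0.22 * 22.8500

5.3789 mm/day


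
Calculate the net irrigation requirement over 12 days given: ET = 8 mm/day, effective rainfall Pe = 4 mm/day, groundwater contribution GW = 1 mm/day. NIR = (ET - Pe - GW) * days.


Daily deficit = ET - Pe - GW = 8 - 4 - 1 = 3 mm/day
NIR = 3 * 12 = 36 mm

36.0000 mm


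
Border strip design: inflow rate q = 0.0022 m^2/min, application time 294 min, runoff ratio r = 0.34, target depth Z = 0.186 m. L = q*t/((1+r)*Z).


L = q*t/((1+r)*Z)
L = 0.0022*294/((1+0.34)*0.186)
L = 0.6468/0.24924

2.5951 m


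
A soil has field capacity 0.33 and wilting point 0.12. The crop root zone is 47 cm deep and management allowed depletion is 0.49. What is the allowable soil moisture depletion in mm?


SMD = (FC - PWP) * d * MAD * 10
SMD = (0.33 - 0.12) * 47 * 0.49 * 10
SMD = 0.2100 * 47 * 0.49 * 10

48.3630 mm


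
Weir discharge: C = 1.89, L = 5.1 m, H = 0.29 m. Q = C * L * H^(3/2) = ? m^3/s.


Q = C * L * H^(3/2) = 1.89 * 5.1 * 0.29^1.5 = 1.89 * 5.1 * 0.156170

1.5053 m^3/s


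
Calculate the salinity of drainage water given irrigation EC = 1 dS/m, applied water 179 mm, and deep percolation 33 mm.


EC_dw = EC_iw * D_iw / D_dw
EC_dw = 1 * 179 / 33
EC_dw = 179 / 33

5.4242 dS/m


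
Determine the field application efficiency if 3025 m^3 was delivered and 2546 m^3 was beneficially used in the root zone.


Ea = V_root / V_field * 100 = 2546 / 3025 * 100 = 84.1653%

84.1653 %


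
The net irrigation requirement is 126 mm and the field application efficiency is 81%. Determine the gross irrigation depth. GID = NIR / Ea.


Ea = 81% = 0.81
GID = NIR / Ea = 126 / 0.81 = 155.5556 mm

155.5556 mm


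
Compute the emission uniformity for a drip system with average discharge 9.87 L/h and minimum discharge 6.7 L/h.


EU = (q_min/q_avg)*100 = (6.7/9.87)*100 = 67.8825%

67.8825 %


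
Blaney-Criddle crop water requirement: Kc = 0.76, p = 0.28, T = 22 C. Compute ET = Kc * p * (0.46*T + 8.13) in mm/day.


ET = Kc * p * (0.46*T + 8.13)
ET = 0.76 * 0.28 * (0.46*22 + 8.13)
ET = 0.76 * 0.28 * 18.2500

3.8836 mm/day


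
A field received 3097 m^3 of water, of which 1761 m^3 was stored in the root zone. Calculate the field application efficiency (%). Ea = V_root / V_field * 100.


Ea = V_root / V_field * 100 = 1761 / 3097 * 100 = 56.8615%

56.8615 %


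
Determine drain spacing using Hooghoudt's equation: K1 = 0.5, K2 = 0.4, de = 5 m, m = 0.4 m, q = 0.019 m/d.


S^2 = 8*K2*de*m/q + 4*K1*m^2/q
S^2 = 8*0.4*5*0.4/0.019 + 4*0.5*0.4^2/0.019
S = sqrt(353.6842)

18.8065 m


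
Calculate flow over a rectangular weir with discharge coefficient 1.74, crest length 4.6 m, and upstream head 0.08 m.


Q = C * L * H^(3/2) = 1.74 * 4.6 * 0.08^1.5 = 1.74 * 4.6 * 0.022627

0.1811 m^3/s


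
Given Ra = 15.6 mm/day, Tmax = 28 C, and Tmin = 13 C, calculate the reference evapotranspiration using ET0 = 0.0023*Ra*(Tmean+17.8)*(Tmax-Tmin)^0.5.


Tmean = (Tmax + Tmin)/2 = (28 + 13)/2 = 20.5
ET0 = 0.0023 * 15.6 * (20.5 + 17.8) * sqrt(28 - 13)
ET0 = 0.0023 * 15.6 * 38.3 * 3.872983

5.3223 mm/day


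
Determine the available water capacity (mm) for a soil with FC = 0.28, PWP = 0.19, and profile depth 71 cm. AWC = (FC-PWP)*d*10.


AWC = (FC - PWP) * d * 10
AWC = (0.28 - 0.19) * 71 * 10
AWC = 0.0900 * 71 * 10

63.9000 mm


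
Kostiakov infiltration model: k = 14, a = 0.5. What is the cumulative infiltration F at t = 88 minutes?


F = k * t^a = 14 * 88^0.5
F = 14 * 9.380832

131.3316 mm


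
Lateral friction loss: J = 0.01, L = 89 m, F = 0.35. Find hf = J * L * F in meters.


hf = J * L * F = 0.01 * 89 * 0.35 = 0.3115 m

0.3115 m


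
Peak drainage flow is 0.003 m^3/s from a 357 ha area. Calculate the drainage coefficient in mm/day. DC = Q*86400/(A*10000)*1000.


DC = Q * 86400 / (A * 10000) * 1000
DC = 0.003 * 86400 / (357 * 10000) * 1000
DC = 259200.0000 / 3570000

0.0726 mm/day


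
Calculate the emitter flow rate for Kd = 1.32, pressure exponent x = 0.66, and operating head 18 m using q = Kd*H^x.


q = Kd * H^x = 1.32 * 18^0.66 = 1.32 * 6.737206

8.8931 L/h


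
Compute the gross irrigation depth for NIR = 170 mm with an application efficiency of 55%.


Ea = 55% = 0.55
GID = NIR / Ea = 170 / 0.55 = 309.0909 mm

309.0909 mm


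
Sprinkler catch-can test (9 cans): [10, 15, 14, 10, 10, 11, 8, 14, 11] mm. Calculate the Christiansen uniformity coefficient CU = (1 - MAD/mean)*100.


mean = 11.444444 mm
MAD = 1.925926 mm
CU = (1 - 1.925926/11.444444)*100

83.1715 %


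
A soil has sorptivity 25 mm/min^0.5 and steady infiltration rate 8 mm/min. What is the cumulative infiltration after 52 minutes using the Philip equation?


F = S*sqrt(t) + A*t
F = 25*sqrt(52) + 8*52
F = 25*7.211103 + 416

596.2776 mm


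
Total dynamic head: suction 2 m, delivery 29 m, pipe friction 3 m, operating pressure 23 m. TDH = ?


TDH = Hs + Hd + hf + Hp = 2 + 29 + 3 + 23 = 57

57 m


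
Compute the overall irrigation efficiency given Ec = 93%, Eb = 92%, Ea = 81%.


Ec = 0.93, Eb = 0.92, Ea = 0.81
E = 0.93 * 0.92 * 0.81 * 100 = 69.3036%

69.3036 %


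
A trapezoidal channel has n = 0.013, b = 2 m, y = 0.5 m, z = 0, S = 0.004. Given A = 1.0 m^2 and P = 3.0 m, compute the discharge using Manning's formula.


R = A/P = 1.0/3.0 = 0.333333
Q = (1/0.013) * 1.0 * 0.333333^(2/3) * 0.004^0.5

2.3389 m^3/s


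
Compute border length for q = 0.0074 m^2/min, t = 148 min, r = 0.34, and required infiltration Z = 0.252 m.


L = q*t/((1+r)*Z)
L = 0.0074*148/((1+0.34)*0.252)
L = 1.0952/0.33768

3.2433 m


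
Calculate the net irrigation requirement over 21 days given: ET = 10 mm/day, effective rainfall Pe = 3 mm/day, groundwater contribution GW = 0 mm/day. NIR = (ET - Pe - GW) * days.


Daily deficit = ET - Pe - GW = 10 - 3 - 0 = 7 mm/day
NIR = 7 * 21 = 147 mm

147.0000 mm


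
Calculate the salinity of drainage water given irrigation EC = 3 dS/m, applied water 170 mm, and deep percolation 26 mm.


EC_dw = EC_iw * D_iw / D_dw
EC_dw = 3 * 170 / 26
EC_dw = 510 / 26

19.6154 dS/m


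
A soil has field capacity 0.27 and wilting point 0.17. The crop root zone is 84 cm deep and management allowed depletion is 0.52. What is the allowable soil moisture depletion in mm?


SMD = (FC - PWP) * d * MAD * 10
SMD = (0.27 - 0.17) * 84 * 0.52 * 10
SMD = 0.1000 * 84 * 0.52 * 10

43.6800 mm


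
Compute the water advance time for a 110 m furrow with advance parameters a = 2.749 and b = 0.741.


t = (L/a)^(1/b)
t = (110/2.749)^(1/0.741)
t = 40.014551^(1/0.741)

145.2906 min


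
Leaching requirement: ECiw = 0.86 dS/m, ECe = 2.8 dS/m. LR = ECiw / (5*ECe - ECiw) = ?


LR = ECiw / (5*ECe - ECiw)
LR = 0.86 / (5*2.8 - 0.86)
LR = 0.86 / 13.1400

0.0654


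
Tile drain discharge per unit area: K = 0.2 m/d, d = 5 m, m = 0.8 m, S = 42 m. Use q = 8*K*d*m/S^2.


q = 8*K*d*m/S^2
q = 8*0.2*5*0.8/42^2
q = 6.4000 / 1764

0.0036 m/d


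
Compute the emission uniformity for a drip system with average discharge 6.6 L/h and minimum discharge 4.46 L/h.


EU = (q_min/q_avg)*100 = (4.46/6.6)*100 = 67.5758%

67.5758 %


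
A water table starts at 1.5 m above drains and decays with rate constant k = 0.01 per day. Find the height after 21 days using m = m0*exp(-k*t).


m = m0 * exp(-k*t)
m = 1.5 * exp(-0.01 * 21)
m = 1.5 * exp(-0.2100)

1.2159 m


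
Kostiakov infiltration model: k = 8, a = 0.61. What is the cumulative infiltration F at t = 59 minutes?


F = k * t^a = 8 * 59^0.61
F = 8 * 12.028729

96.2298 mm


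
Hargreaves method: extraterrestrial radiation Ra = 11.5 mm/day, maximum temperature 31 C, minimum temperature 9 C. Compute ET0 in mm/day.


Tmean = (Tmax + Tmin)/2 = (31 + 9)/2 = 20.0
ET0 = 0.0023 * 11.5 * (20.0 + 17.8) * sqrt(31 - 9)
ET0 = 0.0023 * 11.5 * 37.8 * 4.690416

4.6895 mm/day


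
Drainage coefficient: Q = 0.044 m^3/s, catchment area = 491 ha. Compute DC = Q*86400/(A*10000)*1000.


DC = Q * 86400 / (A * 10000) * 1000
DC = 0.044 * 86400 / (491 * 10000) * 1000
DC = 3801600.0000 / 4910000

0.7743 mm/day


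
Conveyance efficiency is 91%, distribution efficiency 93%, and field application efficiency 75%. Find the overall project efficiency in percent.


Ec = 0.91, Eb = 0.93, Ea = 0.75
E = 0.91 * 0.93 * 0.75 * 100 = 63.4725%

63.4725 %


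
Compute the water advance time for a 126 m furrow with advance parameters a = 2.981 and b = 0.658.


t = (L/a)^(1/b)
t = (126/2.981)^(1/0.658)
t = 42.267695^(1/0.658)

295.8950 min


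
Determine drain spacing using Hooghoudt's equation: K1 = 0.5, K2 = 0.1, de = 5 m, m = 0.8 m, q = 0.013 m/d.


S^2 = 8*K2*de*m/q + 4*K1*m^2/q
S^2 = 8*0.1*5*0.8/0.013 + 4*0.5*0.8^2/0.013
S = sqrt(344.6154)

18.5638 m


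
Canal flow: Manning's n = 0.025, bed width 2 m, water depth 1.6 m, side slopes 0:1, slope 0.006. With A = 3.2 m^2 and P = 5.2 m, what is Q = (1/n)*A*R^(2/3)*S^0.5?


R = A/P = 3.2/5.2 = 0.615385
Q = (1/0.025) * 3.2 * 0.615385^(2/3) * 0.006^0.5

7.1733 m^3/s


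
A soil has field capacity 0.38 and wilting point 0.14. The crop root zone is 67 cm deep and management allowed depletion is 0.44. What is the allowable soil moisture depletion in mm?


SMD = (FC - PWP) * d * MAD * 10
SMD = (0.38 - 0.14) * 67 * 0.44 * 10
SMD = 0.2400 * 67 * 0.44 * 10

70.7520 mm


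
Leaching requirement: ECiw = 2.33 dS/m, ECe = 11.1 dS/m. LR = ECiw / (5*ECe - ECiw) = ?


LR = ECiw / (5*ECe - ECiw)
LR = 2.33 / (5*11.1 - 2.33)
LR = 2.33 / 53.1700

0.0438


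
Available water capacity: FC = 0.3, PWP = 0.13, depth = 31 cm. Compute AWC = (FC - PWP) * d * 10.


AWC = (FC - PWP) * d * 10
AWC = (0.3 - 0.13) * 31 * 10
AWC = 0.1700 * 31 * 10

52.7000 mm


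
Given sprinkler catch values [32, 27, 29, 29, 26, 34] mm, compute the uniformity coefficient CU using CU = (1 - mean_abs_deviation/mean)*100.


mean = 29.500000 mm
MAD = 2.333333 mm
CU = (1 - 2.333333/29.500000)*100

92.0904 %


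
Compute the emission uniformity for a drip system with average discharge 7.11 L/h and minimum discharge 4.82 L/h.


EU = (q_min/q_avg)*100 = (4.82/7.11)*100 = 67.7918%

67.7918 %


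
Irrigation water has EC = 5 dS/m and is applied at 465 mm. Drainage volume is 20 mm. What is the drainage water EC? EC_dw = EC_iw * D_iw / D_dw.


EC_dw = EC_iw * D_iw / D_dw
EC_dw = 5 * 465 / 20
EC_dw = 2325 / 20

116.2500 dS/m


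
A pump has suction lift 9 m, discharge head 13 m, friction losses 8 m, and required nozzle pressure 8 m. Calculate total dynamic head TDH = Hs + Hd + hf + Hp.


TDH = Hs + Hd + hf + Hp = 9 + 13 + 8 + 8 = 38

38 m


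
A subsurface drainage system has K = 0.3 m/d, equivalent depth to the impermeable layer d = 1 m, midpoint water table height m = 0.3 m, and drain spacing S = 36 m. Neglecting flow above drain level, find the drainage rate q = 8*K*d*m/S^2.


q = 8*K*d*m/S^2
q = 8*0.3*1*0.3/36^2
q = 0.7200 / 1296

5.5556e-04 m/d


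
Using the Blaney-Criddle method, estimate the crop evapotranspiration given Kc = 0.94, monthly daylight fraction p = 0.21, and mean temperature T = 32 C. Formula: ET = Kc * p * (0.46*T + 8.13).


ET = Kc * p * (0.46*T + 8.13)
ET = 0.94 * 0.21 * (0.46*32 + 8.13)
ET = 0.94 * 0.21 * 22.8500

4.5106 mm/day


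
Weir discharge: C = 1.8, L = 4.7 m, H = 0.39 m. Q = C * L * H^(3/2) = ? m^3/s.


Q = C * L * H^(3/2) = 1.8 * 4.7 * 0.39^1.5 = 1.8 * 4.7 * 0.243555

2.0605 m^3/s


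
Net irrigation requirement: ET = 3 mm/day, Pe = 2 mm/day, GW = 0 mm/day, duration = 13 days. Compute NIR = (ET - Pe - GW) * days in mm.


Daily deficit = ET - Pe - GW = 3 - 2 - 0 = 1 mm/day
NIR = 1 * 13 = 13 mm

13.0000 mm


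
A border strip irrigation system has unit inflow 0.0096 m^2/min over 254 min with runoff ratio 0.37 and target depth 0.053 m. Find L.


L = q*t/((1+r)*Z)
L = 0.0096*254/((1+0.37)*0.053)
L = 2.4384/0.07261

33.5822 m


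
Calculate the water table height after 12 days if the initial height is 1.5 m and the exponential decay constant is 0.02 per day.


m = m0 * exp(-k*t)
m = 1.5 * exp(-0.02 * 12)
m = 1.5 * exp(-0.2400)

1.1799 m


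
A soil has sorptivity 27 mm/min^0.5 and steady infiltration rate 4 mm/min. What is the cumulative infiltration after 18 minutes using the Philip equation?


F = S*sqrt(t) + A*t
F = 27*sqrt(18) + 4*18
F = 27*4.242641 + 72

186.5513 mm


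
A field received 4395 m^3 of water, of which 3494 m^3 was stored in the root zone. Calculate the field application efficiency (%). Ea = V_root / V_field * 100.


Ea = V_root / V_field * 100 = 3494 / 4395 * 100 = 79.4994%

79.4994 %


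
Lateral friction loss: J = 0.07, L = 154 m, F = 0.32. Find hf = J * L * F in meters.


hf = J * L * F = 0.07 * 154 * 0.32 = 3.4496 m

3.4496 m


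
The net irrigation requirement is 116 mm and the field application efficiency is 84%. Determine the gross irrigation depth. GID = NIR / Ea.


Ea = 84% = 0.84
GID = NIR / Ea = 116 / 0.84 = 138.0952 mm

138.0952 mm


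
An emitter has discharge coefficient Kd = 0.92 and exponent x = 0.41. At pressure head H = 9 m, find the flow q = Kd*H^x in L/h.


q = Kd * H^x = 0.92 * 9^0.41 = 0.92 * 2.461724

2.2648 L/h


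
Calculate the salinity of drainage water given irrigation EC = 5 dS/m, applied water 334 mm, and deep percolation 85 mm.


EC_dw = EC_iw * D_iw / D_dw
EC_dw = 5 * 334 / 85
EC_dw = 1670 / 85

19.6471 dS/m


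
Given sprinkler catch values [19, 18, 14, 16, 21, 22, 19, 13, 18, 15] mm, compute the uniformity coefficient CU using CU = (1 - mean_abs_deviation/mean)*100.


mean = 17.500000 mm
MAD = 2.400000 mm
CU = (1 - 2.400000/17.500000)*100

86.2857 %


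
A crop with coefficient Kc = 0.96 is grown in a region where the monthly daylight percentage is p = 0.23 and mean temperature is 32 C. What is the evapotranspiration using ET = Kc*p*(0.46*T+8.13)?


ET = Kc * p * (0.46*T + 8.13)
ET = 0.96 * 0.23 * (0.46*32 + 8.13)
ET = 0.96 * 0.23 * 22.8500

5.0453 mm/day


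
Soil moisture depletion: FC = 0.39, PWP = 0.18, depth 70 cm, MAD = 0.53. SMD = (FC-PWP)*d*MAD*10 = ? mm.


SMD = (FC - PWP) * d * MAD * 10
SMD = (0.39 - 0.18) * 70 * 0.53 * 10
SMD = 0.2100 * 70 * 0.53 * 10

77.9100 mm


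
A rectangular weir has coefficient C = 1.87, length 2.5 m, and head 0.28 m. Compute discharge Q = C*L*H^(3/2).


Q = C * L * H^(3/2) = 1.87 * 2.5 * 0.28^1.5 = 1.87 * 2.5 * 0.148162

0.6927 m^3/s


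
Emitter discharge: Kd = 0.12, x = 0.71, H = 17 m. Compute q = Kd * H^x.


q = Kd * H^x = 0.12 * 17^0.71 = 0.12 * 7.475130

0.8970 L/h


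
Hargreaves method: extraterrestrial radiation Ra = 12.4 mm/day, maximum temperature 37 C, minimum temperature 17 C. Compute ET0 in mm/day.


Tmean = (Tmax + Tmin)/2 = (37 + 17)/2 = 27.0
ET0 = 0.0023 * 12.4 * (27.0 + 17.8) * sqrt(37 - 17)
ET0 = 0.0023 * 12.4 * 44.8 * 4.472136

5.7140 mm/day


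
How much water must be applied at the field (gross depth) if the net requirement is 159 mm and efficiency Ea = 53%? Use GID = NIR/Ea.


Ea = 53% = 0.53
GID = NIR / Ea = 159 / 0.53 = 300.0000 mm

300.0000 mm


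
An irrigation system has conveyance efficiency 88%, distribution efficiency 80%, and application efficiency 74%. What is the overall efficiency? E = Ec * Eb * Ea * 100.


Ec = 0.88, Eb = 0.8, Ea = 0.74
E = 0.88 * 0.8 * 0.74 * 100 = 52.0960%

52.0960 %


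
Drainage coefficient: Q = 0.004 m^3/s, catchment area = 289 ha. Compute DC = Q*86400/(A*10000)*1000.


DC = Q * 86400 / (A * 10000) * 1000
DC = 0.004 * 86400 / (289 * 10000) * 1000
DC = 345600.0000 / 2890000

0.1196 mm/day


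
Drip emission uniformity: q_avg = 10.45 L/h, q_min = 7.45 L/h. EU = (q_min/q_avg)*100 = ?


EU = (q_min/q_avg)*100 = (7.45/10.45)*100 = 71.2919%

71.2919 %


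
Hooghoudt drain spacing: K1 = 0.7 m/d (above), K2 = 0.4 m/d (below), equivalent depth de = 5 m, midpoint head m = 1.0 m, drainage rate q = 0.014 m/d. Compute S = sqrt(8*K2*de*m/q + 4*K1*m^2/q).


S^2 = 8*K2*de*m/q + 4*K1*m^2/q
S^2 = 8*0.4*5*1.0/0.014 + 4*0.7*1.0^2/0.014
S = sqrt(1342.8571)

36.6450 m


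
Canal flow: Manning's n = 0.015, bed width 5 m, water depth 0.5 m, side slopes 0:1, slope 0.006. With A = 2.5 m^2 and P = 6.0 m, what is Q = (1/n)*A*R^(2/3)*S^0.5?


R = A/P = 2.5/6.0 = 0.416667
Q = (1/0.015) * 2.5 * 0.416667^(2/3) * 0.006^0.5

7.2020 m^3/s


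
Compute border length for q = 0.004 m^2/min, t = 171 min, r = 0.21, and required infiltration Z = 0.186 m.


L = q*t/((1+r)*Z)
L = 0.004*171/((1+0.21)*0.186)
L = 0.684/0.22506

3.0392 m


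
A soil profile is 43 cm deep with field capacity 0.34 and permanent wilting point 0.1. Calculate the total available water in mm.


AWC = (FC - PWP) * d * 10
AWC = (0.34 - 0.1) * 43 * 10
AWC = 0.2400 * 43 * 10

103.2000 mm


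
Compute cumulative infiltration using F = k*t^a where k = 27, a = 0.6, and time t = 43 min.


F = k * t^a = 27 * 43^0.6
F = 27 * 9.551709

257.8961 mm


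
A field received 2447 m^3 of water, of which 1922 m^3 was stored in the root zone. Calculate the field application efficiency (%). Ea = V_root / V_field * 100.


Ea = V_root / V_field * 100 = 1922 / 2447 * 100 = 78.5452%

78.5452 %


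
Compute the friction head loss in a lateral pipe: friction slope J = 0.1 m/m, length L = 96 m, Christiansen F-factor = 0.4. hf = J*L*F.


hf = J * L * F = 0.1 * 96 * 0.4 = 3.8400 m

3.8400 m


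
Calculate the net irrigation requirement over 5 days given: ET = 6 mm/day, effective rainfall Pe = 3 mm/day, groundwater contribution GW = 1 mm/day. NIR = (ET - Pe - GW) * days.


Daily deficit = ET - Pe - GW = 6 - 3 - 1 = 2 mm/day
NIR = 2 * 5 = 10 mm

10.0000 mm


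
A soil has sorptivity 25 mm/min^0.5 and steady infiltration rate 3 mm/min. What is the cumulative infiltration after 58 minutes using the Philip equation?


F = S*sqrt(t) + A*t
F = 25*sqrt(58) + 3*58
F = 25*7.615773 + 174

364.3943 mm


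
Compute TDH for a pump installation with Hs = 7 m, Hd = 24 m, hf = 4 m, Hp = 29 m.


TDH = Hs + Hd + hf + Hp = 7 + 24 + 4 + 29 = 64

64 m


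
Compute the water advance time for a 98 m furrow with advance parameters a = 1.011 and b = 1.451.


t = (L/a)^(1/b)
t = (98/1.011)^(1/1.451)
t = 96.933729^(1/1.451)

23.3904 min


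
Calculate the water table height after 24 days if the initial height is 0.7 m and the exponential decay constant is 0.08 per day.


m = m0 * exp(-k*t)
m = 0.7 * exp(-0.08 * 24)
m = 0.7 * exp(-1.9200)

0.1026 m


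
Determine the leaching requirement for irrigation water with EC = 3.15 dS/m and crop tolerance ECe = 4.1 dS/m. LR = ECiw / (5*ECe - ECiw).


LR = ECiw / (5*ECe - ECiw)
LR = 3.15 / (5*4.1 - 3.15)
LR = 3.15 / 17.3500

0.1816


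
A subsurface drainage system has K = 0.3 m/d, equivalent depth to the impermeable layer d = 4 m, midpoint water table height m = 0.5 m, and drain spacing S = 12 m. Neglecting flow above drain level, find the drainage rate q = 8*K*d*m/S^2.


q = 8*K*d*m/S^2
q = 8*0.3*4*0.5/12^2
q = 4.8000 / 144

0.0333 m/d


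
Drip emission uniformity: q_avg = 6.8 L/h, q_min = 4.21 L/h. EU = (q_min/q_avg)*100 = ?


EU = (q_min/q_avg)*100 = (4.21/6.8)*100 = 61.9118%

61.9118 %


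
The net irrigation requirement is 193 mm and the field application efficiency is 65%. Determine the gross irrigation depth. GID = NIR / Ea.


Ea = 65% = 0.65
GID = NIR / Ea = 193 / 0.65 = 296.9231 mm

296.9231 mm


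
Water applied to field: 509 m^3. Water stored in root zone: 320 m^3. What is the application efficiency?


Ea = V_root / V_field * 100 = 320 / 509 * 100 = 62.8684%

62.8684 %


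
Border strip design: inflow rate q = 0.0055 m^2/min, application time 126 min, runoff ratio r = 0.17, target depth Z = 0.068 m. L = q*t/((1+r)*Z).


L = q*t/((1+r)*Z)
L = 0.0055*126/((1+0.17)*0.068)
L = 0.693/0.07956

8.7104 m


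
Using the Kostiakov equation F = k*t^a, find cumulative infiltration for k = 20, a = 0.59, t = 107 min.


F = k * t^a = 20 * 107^0.59
F = 20 * 15.752026

315.0405 mm


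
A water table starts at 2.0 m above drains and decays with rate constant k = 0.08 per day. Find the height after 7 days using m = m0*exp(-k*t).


m = m0 * exp(-k*t)
m = 2.0 * exp(-0.08 * 7)
m = 2.0 * exp(-0.5600)

1.1424 m


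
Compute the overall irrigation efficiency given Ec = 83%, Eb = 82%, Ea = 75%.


Ec = 0.83, Eb = 0.82, Ea = 0.75
E = 0.83 * 0.82 * 0.75 * 100 = 51.0450%

51.0450 %


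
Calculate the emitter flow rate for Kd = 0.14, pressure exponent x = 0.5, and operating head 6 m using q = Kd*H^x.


q = Kd * H^x = 0.14 * 6^0.5 = 0.14 * 2.449490

0.3429 L/h


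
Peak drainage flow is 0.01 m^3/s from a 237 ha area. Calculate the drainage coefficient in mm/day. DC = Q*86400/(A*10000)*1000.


DC = Q * 86400 / (A * 10000) * 1000
DC = 0.01 * 86400 / (237 * 10000) * 1000
DC = 864000.0000 / 2370000

0.3646 mm/day


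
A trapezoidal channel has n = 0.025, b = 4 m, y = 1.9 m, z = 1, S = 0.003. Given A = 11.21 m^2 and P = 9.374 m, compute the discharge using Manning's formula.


R = A/P = 11.21/9.374 = 1.195861
Q = (1/0.025) * 11.21 * 1.195861^(2/3) * 0.003^0.5

27.6703 m^3/s


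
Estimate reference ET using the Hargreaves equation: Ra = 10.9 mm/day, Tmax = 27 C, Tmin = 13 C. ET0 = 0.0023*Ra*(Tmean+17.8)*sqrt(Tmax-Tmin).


Tmean = (Tmax + Tmin)/2 = (27 + 13)/2 = 20.0
ET0 = 0.0023 * 10.9 * (20.0 + 17.8) * sqrt(27 - 13)
ET0 = 0.0023 * 10.9 * 37.8 * 3.741657

3.5458 mm/day


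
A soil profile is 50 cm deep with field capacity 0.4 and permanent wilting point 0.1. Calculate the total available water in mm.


AWC = (FC - PWP) * d * 10
AWC = (0.4 - 0.1) * 50 * 10
AWC = 0.3000 * 50 * 10

150.0000 mm


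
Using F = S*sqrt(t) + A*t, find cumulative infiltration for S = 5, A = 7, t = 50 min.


F = S*sqrt(t) + A*t
F = 5*sqrt(50) + 7*50
F = 5*7.071068 + 350

385.3553 mm


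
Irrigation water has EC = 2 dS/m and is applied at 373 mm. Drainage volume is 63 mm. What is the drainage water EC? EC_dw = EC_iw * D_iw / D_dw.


EC_dw = EC_iw * D_iw / D_dw
EC_dw = 2 * 373 / 63
EC_dw = 746 / 63

11.8413 dS/m


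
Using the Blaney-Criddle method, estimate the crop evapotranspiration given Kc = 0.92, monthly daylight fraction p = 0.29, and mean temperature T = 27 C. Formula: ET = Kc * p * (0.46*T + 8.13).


ET = Kc * p * (0.46*T + 8.13)
ET = 0.92 * 0.29 * (0.46*27 + 8.13)
ET = 0.92 * 0.29 * 20.5500

5.4827 mm/day


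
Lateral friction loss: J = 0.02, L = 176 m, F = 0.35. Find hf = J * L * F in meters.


hf = J * L * F = 0.02 * 176 * 0.35 = 1.2320 m

1.2320 m


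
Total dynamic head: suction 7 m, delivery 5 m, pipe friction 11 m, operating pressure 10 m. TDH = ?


TDH = Hs + Hd + hf + Hp = 7 + 5 + 11 + 10 = 33

33 m


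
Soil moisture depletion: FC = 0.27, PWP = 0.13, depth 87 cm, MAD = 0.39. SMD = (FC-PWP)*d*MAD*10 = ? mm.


SMD = (FC - PWP) * d * MAD * 10
SMD = (0.27 - 0.13) * 87 * 0.39 * 10
SMD = 0.1400 * 87 * 0.39 * 10

47.5020 mm


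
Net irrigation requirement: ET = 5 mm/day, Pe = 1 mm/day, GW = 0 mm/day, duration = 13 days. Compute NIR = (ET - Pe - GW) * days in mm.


Daily deficit = ET - Pe - GW = 5 - 1 - 0 = 4 mm/day
NIR = 4 * 13 = 52 mm

52.0000 mm


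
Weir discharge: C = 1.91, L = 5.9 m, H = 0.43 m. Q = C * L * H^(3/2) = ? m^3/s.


Q = C * L * H^(3/2) = 1.91 * 5.9 * 0.43^1.5 = 1.91 * 5.9 * 0.281970

3.1775 m^3/s


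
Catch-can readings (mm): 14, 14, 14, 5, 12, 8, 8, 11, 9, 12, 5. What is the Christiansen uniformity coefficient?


mean = 10.181818 mm
MAD = 2.892562 mm
CU = (1 - 2.892562/10.181818)*100

71.5909 %


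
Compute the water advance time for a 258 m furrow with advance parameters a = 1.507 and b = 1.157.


t = (L/a)^(1/b)
t = (258/1.507)^(1/1.157)
t = 171.201062^(1/1.157)

85.1979 min


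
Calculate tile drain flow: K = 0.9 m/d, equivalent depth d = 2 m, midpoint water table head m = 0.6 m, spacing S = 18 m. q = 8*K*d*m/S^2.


q = 8*K*d*m/S^2
q = 8*0.9*2*0.6/18^2
q = 8.6400 / 324

0.0267 m/d


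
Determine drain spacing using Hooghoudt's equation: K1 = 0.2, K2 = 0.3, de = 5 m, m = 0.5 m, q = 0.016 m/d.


S^2 = 8*K2*de*m/q + 4*K1*m^2/q
S^2 = 8*0.3*5*0.5/0.016 + 4*0.2*0.5^2/0.016
S = sqrt(387.5000)

19.6850 m


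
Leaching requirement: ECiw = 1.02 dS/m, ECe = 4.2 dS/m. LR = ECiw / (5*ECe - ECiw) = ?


LR = ECiw / (5*ECe - ECiw)
LR = 1.02 / (5*4.2 - 1.02)
LR = 1.02 / 19.9800

0.0511


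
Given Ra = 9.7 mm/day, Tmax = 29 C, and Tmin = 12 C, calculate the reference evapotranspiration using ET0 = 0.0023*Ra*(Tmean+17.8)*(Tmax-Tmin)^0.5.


Tmean = (Tmax + Tmin)/2 = (29 + 12)/2 = 20.5
ET0 = 0.0023 * 9.7 * (20.5 + 17.8) * sqrt(29 - 12)
ET0 = 0.0023 * 9.7 * 38.3 * 4.123106

3.5231 mm/day


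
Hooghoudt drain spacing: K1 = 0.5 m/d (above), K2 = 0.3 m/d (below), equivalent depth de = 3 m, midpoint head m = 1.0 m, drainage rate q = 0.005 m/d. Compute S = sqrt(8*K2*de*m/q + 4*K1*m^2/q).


S^2 = 8*K2*de*m/q + 4*K1*m^2/q
S^2 = 8*0.3*3*1.0/0.005 + 4*0.5*1.0^2/0.005
S = sqrt(1840.0000)

42.8952 m


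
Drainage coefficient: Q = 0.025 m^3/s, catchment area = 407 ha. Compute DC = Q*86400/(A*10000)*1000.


DC = Q * 86400 / (A * 10000) * 1000
DC = 0.025 * 86400 / (407 * 10000) * 1000
DC = 2160000.0000 / 4070000

0.5307 mm/day


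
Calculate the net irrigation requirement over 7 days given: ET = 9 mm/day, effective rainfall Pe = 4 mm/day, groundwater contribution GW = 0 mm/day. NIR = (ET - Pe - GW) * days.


Daily deficit = ET - Pe - GW = 9 - 4 - 0 = 5 mm/day
NIR = 5 * 7 = 35 mm

35.0000 mm


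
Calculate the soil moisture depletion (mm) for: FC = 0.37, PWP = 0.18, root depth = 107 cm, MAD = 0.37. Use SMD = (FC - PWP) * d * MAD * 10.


SMD = (FC - PWP) * d * MAD * 10
SMD = (0.37 - 0.18) * 107 * 0.37 * 10
SMD = 0.1900 * 107 * 0.37 * 10

75.2210 mm


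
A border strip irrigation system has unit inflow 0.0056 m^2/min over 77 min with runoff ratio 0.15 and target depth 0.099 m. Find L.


L = q*t/((1+r)*Z)
L = 0.0056*77/((1+0.15)*0.099)
L = 0.4312/0.11385

3.7874 m


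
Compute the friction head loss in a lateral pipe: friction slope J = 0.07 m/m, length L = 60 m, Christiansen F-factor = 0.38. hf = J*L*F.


hf = J * L * F = 0.07 * 60 * 0.38 = 1.5960 m

1.5960 m


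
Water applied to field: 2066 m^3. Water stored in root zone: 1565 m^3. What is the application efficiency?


Ea = V_root / V_field * 100 = 1565 / 2066 * 100 = 75.7502%

75.7502 %


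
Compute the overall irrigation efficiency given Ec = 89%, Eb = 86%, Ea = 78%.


Ec = 0.89, Eb = 0.86, Ea = 0.78
E = 0.89 * 0.86 * 0.78 * 100 = 59.7012%

59.7012 %


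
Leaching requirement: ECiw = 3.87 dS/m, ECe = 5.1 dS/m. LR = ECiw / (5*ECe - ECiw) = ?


LR = ECiw / (5*ECe - ECiw)
LR = 3.87 / (5*5.1 - 3.87)
LR = 3.87 / 21.6300

0.1789


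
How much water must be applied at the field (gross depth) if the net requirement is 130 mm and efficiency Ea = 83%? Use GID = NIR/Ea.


Ea = 83% = 0.83
GID = NIR / Ea = 130 / 0.83 = 156.6265 mm

156.6265 mm


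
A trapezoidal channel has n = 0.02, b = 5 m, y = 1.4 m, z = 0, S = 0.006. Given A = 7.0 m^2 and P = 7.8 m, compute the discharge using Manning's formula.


R = A/P = 7.0/7.8 = 0.897436
Q = (1/0.02) * 7.0 * 0.897436^(2/3) * 0.006^0.5

25.2239 m^3/s


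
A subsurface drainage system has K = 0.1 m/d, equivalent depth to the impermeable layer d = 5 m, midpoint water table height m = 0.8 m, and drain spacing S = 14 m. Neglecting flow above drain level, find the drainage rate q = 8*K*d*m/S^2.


q = 8*K*d*m/S^2
q = 8*0.1*5*0.8/14^2
q = 3.2000 / 196

0.0163 m/d


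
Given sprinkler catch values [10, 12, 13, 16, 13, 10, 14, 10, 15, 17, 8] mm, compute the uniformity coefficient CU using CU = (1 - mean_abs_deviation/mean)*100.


mean = 12.545455 mm
MAD = 2.314050 mm
CU = (1 - 2.314050/12.545455)*100

81.5547 %


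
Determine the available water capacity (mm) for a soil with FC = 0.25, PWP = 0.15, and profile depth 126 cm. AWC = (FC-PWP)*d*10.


AWC = (FC - PWP) * d * 10
AWC = (0.25 - 0.15) * 126 * 10
AWC = 0.1000 * 126 * 10

126.0000 mm


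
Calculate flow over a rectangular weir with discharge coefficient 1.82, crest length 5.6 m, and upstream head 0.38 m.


Q = C * L * H^(3/2) = 1.82 * 5.6 * 0.38^1.5 = 1.82 * 5.6 * 0.234248

2.3875 m^3/s


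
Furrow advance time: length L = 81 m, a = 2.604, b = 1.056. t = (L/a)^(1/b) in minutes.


t = (L/a)^(1/b)
t = (81/2.604)^(1/1.056)
t = 31.105991^(1/1.056)

25.9226 min


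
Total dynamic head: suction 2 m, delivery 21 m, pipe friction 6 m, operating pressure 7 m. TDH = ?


TDH = Hs + Hd + hf + Hp = 2 + 21 + 6 + 7 = 36

36 m


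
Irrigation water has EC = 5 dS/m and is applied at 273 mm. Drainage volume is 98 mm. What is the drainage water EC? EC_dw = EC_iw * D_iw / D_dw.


EC_dw = EC_iw * D_iw / D_dw
EC_dw = 5 * 273 / 98
EC_dw = 1365 / 98

13.9286 dS/m


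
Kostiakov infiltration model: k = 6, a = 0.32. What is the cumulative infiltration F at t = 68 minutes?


F = k * t^a = 6 * 68^0.32
F = 6 * 3.858361

23.1502 mm


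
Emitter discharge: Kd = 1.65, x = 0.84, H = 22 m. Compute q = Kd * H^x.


q = Kd * H^x = 1.65 * 22^0.84 = 1.65 * 13.416371

22.1370 L/h


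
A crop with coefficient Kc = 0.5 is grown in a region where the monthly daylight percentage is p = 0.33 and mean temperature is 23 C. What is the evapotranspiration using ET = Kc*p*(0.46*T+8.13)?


ET = Kc * p * (0.46*T + 8.13)
ET = 0.5 * 0.33 * (0.46*23 + 8.13)
ET = 0.5 * 0.33 * 18.7100

3.0872 mm/day


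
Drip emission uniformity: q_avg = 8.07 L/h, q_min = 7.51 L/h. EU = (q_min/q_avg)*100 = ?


EU = (q_min/q_avg)*100 = (7.51/8.07)*100 = 93.0607%

93.0607 %


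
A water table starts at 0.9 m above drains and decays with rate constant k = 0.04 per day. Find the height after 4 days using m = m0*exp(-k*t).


m = m0 * exp(-k*t)
m = 0.9 * exp(-0.04 * 4)
m = 0.9 * exp(-0.1600)

0.7669 m


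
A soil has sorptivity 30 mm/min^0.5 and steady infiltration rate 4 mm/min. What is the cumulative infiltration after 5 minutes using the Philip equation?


F = S*sqrt(t) + A*t
F = 30*sqrt(5) + 4*5
F = 30*2.236068 + 20

87.0820 mm


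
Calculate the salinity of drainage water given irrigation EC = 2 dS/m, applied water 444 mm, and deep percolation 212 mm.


EC_dw = EC_iw * D_iw / D_dw
EC_dw = 2 * 444 / 212
EC_dw = 888 / 212

4.1887 dS/m


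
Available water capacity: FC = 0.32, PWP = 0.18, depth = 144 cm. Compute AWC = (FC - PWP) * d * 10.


AWC = (FC - PWP) * d * 10
AWC = (0.32 - 0.18) * 144 * 10
AWC = 0.1400 * 144 * 10

201.6000 mm


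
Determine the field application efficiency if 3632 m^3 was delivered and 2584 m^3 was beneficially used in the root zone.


Ea = V_root / V_field * 100 = 2584 / 3632 * 100 = 71.1454%

71.1454 %


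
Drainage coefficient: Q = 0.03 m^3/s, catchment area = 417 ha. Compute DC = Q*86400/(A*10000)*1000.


DC = Q * 86400 / (A * 10000) * 1000
DC = 0.03 * 86400 / (417 * 10000) * 1000
DC = 2592000.0000 / 4170000

0.6216 mm/day


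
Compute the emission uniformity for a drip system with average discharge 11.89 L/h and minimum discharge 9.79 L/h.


EU = (q_min/q_avg)*100 = (9.79/11.89)*100 = 82.3381%

82.3381 %


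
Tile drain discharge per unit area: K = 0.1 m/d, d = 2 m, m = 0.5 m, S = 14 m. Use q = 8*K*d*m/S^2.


q = 8*K*d*m/S^2
q = 8*0.1*2*0.5/14^2
q = 0.8000 / 196

0.0041 m/d


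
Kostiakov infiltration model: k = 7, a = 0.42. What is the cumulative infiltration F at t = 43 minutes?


F = k * t^a = 7 * 43^0.42
F = 7 * 4.853519

33.9746 mm


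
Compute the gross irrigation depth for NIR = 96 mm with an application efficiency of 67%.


Ea = 67% = 0.67
GID = NIR / Ea = 96 / 0.67 = 143.2836 mm

143.2836 mm


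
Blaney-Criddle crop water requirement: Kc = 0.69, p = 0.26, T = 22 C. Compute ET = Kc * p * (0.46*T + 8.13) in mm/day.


ET = Kc * p * (0.46*T + 8.13)
ET = 0.69 * 0.26 * (0.46*22 + 8.13)
ET = 0.69 * 0.26 * 18.2500

3.2740 mm/day


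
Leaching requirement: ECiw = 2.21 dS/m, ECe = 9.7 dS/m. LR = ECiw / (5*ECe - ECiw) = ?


LR = ECiw / (5*ECe - ECiw)
LR = 2.21 / (5*9.7 - 2.21)
LR = 2.21 / 46.2900

0.0477


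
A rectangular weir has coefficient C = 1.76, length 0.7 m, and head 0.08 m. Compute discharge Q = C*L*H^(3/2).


Q = C * L * H^(3/2) = 1.76 * 0.7 * 0.08^1.5 = 1.76 * 0.7 * 0.022627

0.0279 m^3/s


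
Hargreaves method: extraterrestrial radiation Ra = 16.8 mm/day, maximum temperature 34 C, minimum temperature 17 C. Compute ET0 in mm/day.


Tmean = (Tmax + Tmin)/2 = (34 + 17)/2 = 25.5
ET0 = 0.0023 * 16.8 * (25.5 + 17.8) * sqrt(34 - 17)
ET0 = 0.0023 * 16.8 * 43.3 * 4.123106

6.8984 mm/day


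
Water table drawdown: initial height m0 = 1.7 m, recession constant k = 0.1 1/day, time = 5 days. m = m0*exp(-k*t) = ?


m = m0 * exp(-k*t)
m = 1.7 * exp(-0.1 * 5)
m = 1.7 * exp(-0.5000)

1.0311 m


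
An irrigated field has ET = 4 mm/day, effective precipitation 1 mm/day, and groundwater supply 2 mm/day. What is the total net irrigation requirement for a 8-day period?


Daily deficit = ET - Pe - GW = 4 - 1 - 2 = 1 mm/day
NIR = 1 * 8 = 8 mm

8.0000 mm


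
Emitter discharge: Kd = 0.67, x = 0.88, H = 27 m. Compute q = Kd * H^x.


q = Kd * H^x = 0.67 * 27^0.88 = 0.67 * 18.180261

12.1808 L/h


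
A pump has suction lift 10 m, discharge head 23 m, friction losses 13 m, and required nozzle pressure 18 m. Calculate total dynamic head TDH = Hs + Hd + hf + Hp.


TDH = Hs + Hd + hf + Hp = 10 + 23 + 13 + 18 = 64

64 m


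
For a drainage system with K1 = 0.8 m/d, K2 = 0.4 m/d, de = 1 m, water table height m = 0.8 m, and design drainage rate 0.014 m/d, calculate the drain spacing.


S^2 = 8*K2*de*m/q + 4*K1*m^2/q
S^2 = 8*0.4*1*0.8/0.014 + 4*0.8*0.8^2/0.014
S = sqrt(329.1429)

18.1423 m


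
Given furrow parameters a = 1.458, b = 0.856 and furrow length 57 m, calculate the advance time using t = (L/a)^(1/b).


t = (L/a)^(1/b)
t = (57/1.458)^(1/0.856)
t = 39.094650^(1/0.856)

72.4353 min


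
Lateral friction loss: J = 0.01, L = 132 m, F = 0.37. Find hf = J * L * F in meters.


hf = J * L * F = 0.01 * 132 * 0.37 = 0.4884 m

0.4884 m


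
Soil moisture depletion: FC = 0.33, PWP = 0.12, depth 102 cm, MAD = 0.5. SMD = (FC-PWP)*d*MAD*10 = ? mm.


SMD = (FC - PWP) * d * MAD * 10
SMD = (0.33 - 0.12) * 102 * 0.5 * 10
SMD = 0.2100 * 102 * 0.5 * 10

107.1000 mm
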